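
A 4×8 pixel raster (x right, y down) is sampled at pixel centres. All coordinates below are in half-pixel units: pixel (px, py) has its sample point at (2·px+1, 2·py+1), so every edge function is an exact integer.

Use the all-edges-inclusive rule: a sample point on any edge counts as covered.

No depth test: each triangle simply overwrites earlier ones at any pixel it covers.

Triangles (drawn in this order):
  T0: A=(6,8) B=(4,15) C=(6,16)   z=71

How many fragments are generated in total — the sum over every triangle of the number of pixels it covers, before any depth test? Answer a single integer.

T0:
  2·area = 16  (B↔C swapped to make it positive)
  edge (6, 8)→(6, 16): d=(0,8) inclusive
  edge (6, 16)→(4, 15): d=(-2,-1) inclusive
  edge (4, 15)→(6, 8): d=(2,-7) inclusive
    (2,6)@(5, 13): e=[8,5,3] → █
    (3,6)@(7, 13): e=[-8,7,17] → ·
    (2,7)@(5, 15): e=[8,1,7] → █
    (3,7)@(7, 15): e=[-8,3,21] → ·
  covered (2 px):
    · · · ·
    · · · ·
    · · · ·
    · · · ·
    · · · ·
    · · · ·
    · · █ ·
    · · █ ·

Final: 2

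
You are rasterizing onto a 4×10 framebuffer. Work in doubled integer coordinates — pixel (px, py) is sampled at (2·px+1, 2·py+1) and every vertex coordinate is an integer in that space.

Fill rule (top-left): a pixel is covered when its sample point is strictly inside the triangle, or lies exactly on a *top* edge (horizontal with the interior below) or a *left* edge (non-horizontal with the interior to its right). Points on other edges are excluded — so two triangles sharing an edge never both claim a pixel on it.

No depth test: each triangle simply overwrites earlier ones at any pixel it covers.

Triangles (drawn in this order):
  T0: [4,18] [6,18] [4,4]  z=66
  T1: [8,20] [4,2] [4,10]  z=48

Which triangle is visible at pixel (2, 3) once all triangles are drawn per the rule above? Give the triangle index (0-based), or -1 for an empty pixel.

T0:
  2·area = 28  (B↔C swapped to make it positive)
  edge (4, 18)→(4, 4): d=(0,-14) top-left  bias=+0
  edge (4, 4)→(6, 18): d=(2,14) right/bottom  bias=-1
  edge (6, 18)→(4, 18): d=(-2,0) right/bottom  bias=-1
    (2,5)@(5, 11): e=[14,0,14] → ·  [on edge]
    (2,6)@(5, 13): e=[14,4,10] → #
    (3,6)@(7, 13): e=[42,-24,10] → ·
    (2,7)@(5, 15): e=[14,8,6] → #
    (3,7)@(7, 15): e=[42,-20,6] → ·
    (2,8)@(5, 17): e=[14,12,2] → #
    (3,8)@(7, 17): e=[42,-16,2] → ·
    (2,9)@(5, 19): e=[14,16,-2] → ·
  covered (3 px):
    · · · ·
    · · · ·
    · · · ·
    · · · ·
    · · · ·
    · · · ·
    · · # ·
    · · # ·
    · · # ·
    · · · ·
T1:
  2·area = 32  (B↔C swapped to make it positive)
  edge (8, 20)→(4, 10): d=(-4,-10) top-left  bias=+0
  edge (4, 10)→(4, 2): d=(0,-8) top-left  bias=+0
  edge (4, 2)→(8, 20): d=(4,18) right/bottom  bias=-1
    (2,3)@(5, 7): e=[22,8,2] → #
    (3,3)@(7, 7): e=[42,24,-34] → ·
    (2,4)@(5, 9): e=[14,8,10] → #
    (3,4)@(7, 9): e=[34,24,-26] → ·
    (2,5)@(5, 11): e=[6,8,18] → #
    (3,5)@(7, 11): e=[26,24,-18] → ·
    (2,6)@(5, 13): e=[-2,8,26] → ·
    (3,8)@(7, 17): e=[2,24,6] → #
    (3,9)@(7, 19): e=[-6,24,14] → ·
  covered (4 px):
    · · · ·
    · · · ·
    · · · ·
    · · # ·
    · · # ·
    · · # ·
    · · · ·
    · · · ·
    · · · #
    · · · ·

Z-buffer (winner per pixel, '.' = empty):
  . . . .
  . . . .
  . . . .
  . . 1 .
  . . 1 .
  . . 1 .
  . . 0 .
  . . 0 .
  . . 0 1
  . . . .

Answer: 1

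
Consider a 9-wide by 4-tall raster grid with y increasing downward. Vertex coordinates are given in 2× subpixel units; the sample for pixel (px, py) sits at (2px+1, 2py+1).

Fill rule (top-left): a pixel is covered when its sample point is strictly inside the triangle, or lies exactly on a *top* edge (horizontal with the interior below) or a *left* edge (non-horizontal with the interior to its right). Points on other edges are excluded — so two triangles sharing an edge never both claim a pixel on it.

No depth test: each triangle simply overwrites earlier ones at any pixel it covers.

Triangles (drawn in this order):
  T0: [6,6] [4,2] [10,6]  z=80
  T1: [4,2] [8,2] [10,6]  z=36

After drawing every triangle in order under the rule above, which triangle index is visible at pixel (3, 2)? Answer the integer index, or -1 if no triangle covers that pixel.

T0:
  2·area = 16
  edge (6, 6)→(4, 2): d=(-2,-4) top-left  bias=+0
  edge (4, 2)→(10, 6): d=(6,4) right/bottom  bias=-1
  edge (10, 6)→(6, 6): d=(-4,0) right/bottom  bias=-1
    (2,1)@(5, 3): e=[2,2,12] → X
    (3,1)@(7, 3): e=[10,-6,12] → .
    (2,2)@(5, 5): e=[-2,14,4] → .
    (3,2)@(7, 5): e=[6,6,4] → X
    (4,2)@(9, 5): e=[14,-2,4] → .
    (3,3)@(7, 7): e=[2,18,-4] → .
  covered (2 px):
    . . . . . . . . .
    . . X . . . . . .
    . . . X . . . . .
    . . . . . . . . .
T1:
  2·area = 16
  edge (4, 2)→(8, 2): d=(4,0) top-left  bias=+0
  edge (8, 2)→(10, 6): d=(2,4) right/bottom  bias=-1
  edge (10, 6)→(4, 2): d=(-6,-4) top-left  bias=+0
    (3,1)@(7, 3): e=[4,6,6] → X
    (4,1)@(9, 3): e=[4,-2,14] → .
    (3,2)@(7, 5): e=[12,10,-6] → .
    (4,2)@(9, 5): e=[12,2,2] → X
    (5,2)@(11, 5): e=[12,-6,10] → .
    (4,3)@(9, 7): e=[20,6,-10] → .
  covered (2 px):
    . . . . . . . . .
    . . . X . . . . .
    . . . . X . . . .
    . . . . . . . . .

Z-buffer (winner per pixel, '.' = empty):
  . . . . . . . . .
  . . 0 1 . . . . .
  . . . 0 1 . . . .
  . . . . . . . . .

Result: 0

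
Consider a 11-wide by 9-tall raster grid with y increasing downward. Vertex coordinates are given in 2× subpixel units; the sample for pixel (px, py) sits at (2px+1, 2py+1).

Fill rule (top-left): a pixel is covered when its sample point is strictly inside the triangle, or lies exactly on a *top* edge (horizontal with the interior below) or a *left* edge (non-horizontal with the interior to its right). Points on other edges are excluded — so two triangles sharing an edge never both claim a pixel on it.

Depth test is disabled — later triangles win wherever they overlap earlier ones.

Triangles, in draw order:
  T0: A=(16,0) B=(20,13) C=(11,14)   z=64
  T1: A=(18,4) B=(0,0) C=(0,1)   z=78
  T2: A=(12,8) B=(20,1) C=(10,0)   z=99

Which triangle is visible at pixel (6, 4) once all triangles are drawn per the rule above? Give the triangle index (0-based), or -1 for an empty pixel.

T0:
  2·area = 121
  edge (16, 0)→(20, 13): d=(4,13) right/bottom  bias=-1
  edge (20, 13)→(11, 14): d=(-9,1) right/bottom  bias=-1
  edge (11, 14)→(16, 0): d=(5,-14) top-left  bias=+0
    (7,1)@(15, 3): e=[25,95,1] → █
    (8,1)@(17, 3): e=[-1,93,29] → ·
    (7,2)@(15, 5): e=[33,77,11] → █
    (8,2)@(17, 5): e=[7,75,39] → █
    (9,2)@(19, 5): e=[-19,73,67] → ·
    (7,3)@(15, 7): e=[41,59,21] → █
    (9,3)@(19, 7): e=[-11,55,77] → ·
    (6,4)@(13, 9): e=[75,43,3] → █
    (9,4)@(19, 9): e=[-3,37,87] → ·
    (6,5)@(13, 11): e=[83,25,13] → █
    (9,5)@(19, 11): e=[5,19,97] → █
    (10,5)@(21, 11): e=[-21,17,125] → ·
  covered (16 px):
    · · · · · · · · · · ·
    · · · · · · · █ · · ·
    · · · · · · · █ █ · ·
    · · · · · · · █ █ · ·
    · · · · · · █ █ █ · ·
    · · · · · · █ █ █ █ ·
    · · · · · · █ █ █ █ ·
    · · · · · · · · · · ·
    · · · · · · · · · · ·
T1:
  2·area = 18  (B↔C swapped to make it positive)
  edge (18, 4)→(0, 1): d=(-18,-3) top-left  bias=+0
  edge (0, 1)→(0, 0): d=(0,-1) top-left  bias=+0
  edge (0, 0)→(18, 4): d=(18,4) right/bottom  bias=-1
    (0,0)@(1, 1): e=[3,1,14] → █
    (1,0)@(3, 1): e=[9,3,6] → █
    (2,0)@(5, 1): e=[15,5,-2] → ·
    (0,1)@(1, 3): e=[-33,1,50] → ·
    (1,1)@(3, 3): e=[-27,3,42] → ·
    (6,1)@(13, 3): e=[3,13,2] → █
    (7,1)@(15, 3): e=[9,15,-6] → ·
    (6,2)@(13, 5): e=[-33,13,38] → ·
  covered (3 px):
    █ █ · · · · · · · · ·
    · · · · · · █ · · · ·
    · · · · · · · · · · ·
    · · · · · · · · · · ·
    · · · · · · · · · · ·
    · · · · · · · · · · ·
    · · · · · · · · · · ·
    · · · · · · · · · · ·
    · · · · · · · · · · ·
T2:
  2·area = 78  (B↔C swapped to make it positive)
  edge (12, 8)→(10, 0): d=(-2,-8) top-left  bias=+0
  edge (10, 0)→(20, 1): d=(10,1) right/bottom  bias=-1
  edge (20, 1)→(12, 8): d=(-8,7) right/bottom  bias=-1
    (5,0)@(11, 1): e=[6,9,63] → █
    (6,0)@(13, 1): e=[22,7,49] → █
    (7,0)@(15, 1): e=[38,5,35] → █
    (8,0)@(17, 1): e=[54,3,21] → █
    (9,0)@(19, 1): e=[70,1,7] → █
    (10,0)@(21, 1): e=[86,-1,-7] → ·
    (5,1)@(11, 3): e=[2,29,47] → █
    (9,1)@(19, 3): e=[66,21,-9] → ·
    (5,2)@(11, 5): e=[-2,49,31] → ·
    (6,2)@(13, 5): e=[14,47,17] → █
    (8,2)@(17, 5): e=[46,43,-11] → ·
    (6,3)@(13, 7): e=[10,67,1] → █
  covered (12 px):
    · · · · · █ █ █ █ █ ·
    · · · · · █ █ █ █ · ·
    · · · · · · █ █ · · ·
    · · · · · · █ · · · ·
    · · · · · · · · · · ·
    · · · · · · · · · · ·
    · · · · · · · · · · ·
    · · · · · · · · · · ·
    · · · · · · · · · · ·

Z-buffer (winner per pixel, '.' = empty):
  1 1 . . . 2 2 2 2 2 .
  . . . . . 2 2 2 2 . .
  . . . . . . 2 2 0 . .
  . . . . . . 2 0 0 . .
  . . . . . . 0 0 0 . .
  . . . . . . 0 0 0 0 .
  . . . . . . 0 0 0 0 .
  . . . . . . . . . . .
  . . . . . . . . . . .

Result: 0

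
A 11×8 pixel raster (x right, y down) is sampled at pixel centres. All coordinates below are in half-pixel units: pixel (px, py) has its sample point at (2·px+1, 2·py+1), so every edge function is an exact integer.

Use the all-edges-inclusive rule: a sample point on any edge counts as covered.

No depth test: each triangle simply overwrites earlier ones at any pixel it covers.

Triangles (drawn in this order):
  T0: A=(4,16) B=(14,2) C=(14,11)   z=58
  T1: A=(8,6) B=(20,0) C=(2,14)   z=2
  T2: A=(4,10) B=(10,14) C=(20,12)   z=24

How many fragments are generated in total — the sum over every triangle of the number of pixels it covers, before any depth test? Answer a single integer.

T0:
  2·area = 90
  edge (4, 16)→(14, 2): d=(10,-14) inclusive
  edge (14, 2)→(14, 11): d=(0,9) inclusive
  edge (14, 11)→(4, 16): d=(-10,5) inclusive
    (6,2)@(13, 5): e=[16,9,65] → X
    (7,2)@(15, 5): e=[44,-9,55] → .
    (5,3)@(11, 7): e=[8,27,55] → X
    (7,3)@(15, 7): e=[64,-9,35] → .
    (4,4)@(9, 9): e=[0,45,45] → X  [on edge]
    (7,4)@(15, 9): e=[84,-9,15] → .
    (4,5)@(9, 11): e=[20,45,25] → X
    (7,5)@(15, 11): e=[104,-9,-5] → .
    (3,6)@(7, 13): e=[12,63,15] → X
    (5,6)@(11, 13): e=[68,27,-5] → .
    (6,6)@(13, 13): e=[96,9,-15] → .
    (2,7)@(5, 15): e=[4,81,5] → X
  covered (12 px):
    . . . . . . . . . . .
    . . . . . . . . . . .
    . . . . . . X . . . .
    . . . . . X X . . . .
    . . . . X X X . . . .
    . . . . X X X . . . .
    . . . X X . . . . . .
    . . X . . . . . . . .
T1:
  2·area = 60
  edge (8, 6)→(20, 0): d=(12,-6) inclusive
  edge (20, 0)→(2, 14): d=(-18,14) inclusive
  edge (2, 14)→(8, 6): d=(6,-8) inclusive
    (7,1)@(15, 3): e=[6,16,38] → X
    (8,1)@(17, 3): e=[18,-12,54] → .
    (5,2)@(11, 5): e=[6,36,18] → X
    (6,2)@(13, 5): e=[18,8,34] → X
    (7,2)@(15, 5): e=[30,-20,50] → .
    (4,3)@(9, 7): e=[18,28,14] → X
    (5,3)@(11, 7): e=[30,0,30] → X  [on edge]
    (6,3)@(13, 7): e=[42,-28,46] → .
    (3,4)@(7, 9): e=[30,20,10] → X
    (4,4)@(9, 9): e=[42,-8,26] → .
    (5,4)@(11, 9): e=[54,-36,42] → .
    (2,5)@(5, 11): e=[42,12,6] → X
  covered (8 px):
    . . . . . . . . . . .
    . . . . . . . X . . .
    . . . . . X X . . . .
    . . . . X X . . . . .
    . . . X . . . . . . .
    . . X . . . . . . . .
    . X . . . . . . . . .
    . . . . . . . . . . .
T2:
  2·area = 52  (B↔C swapped to make it positive)
  edge (4, 10)→(20, 12): d=(16,2) inclusive
  edge (20, 12)→(10, 14): d=(-10,2) inclusive
  edge (10, 14)→(4, 10): d=(-6,-4) inclusive
    (3,5)@(7, 11): e=[10,36,6] → X
    (4,5)@(9, 11): e=[6,32,14] → X
    (5,5)@(11, 11): e=[2,28,22] → X
    (6,5)@(13, 11): e=[-2,24,30] → .
    (3,6)@(7, 13): e=[42,16,-6] → .
    (4,6)@(9, 13): e=[38,12,2] → X
    (6,6)@(13, 13): e=[30,4,18] → X
    (7,6)@(15, 13): e=[26,0,26] → X  [on edge]
    (8,6)@(17, 13): e=[22,-4,34] → .
    (2,7)@(5, 15): e=[78,0,-26] → .  [on edge]
    (4,7)@(9, 15): e=[70,-8,-10] → .
    (5,7)@(11, 15): e=[66,-12,-2] → .
  covered (7 px):
    . . . . . . . . . . .
    . . . . . . . . . . .
    . . . . . . . . . . .
    . . . . . . . . . . .
    . . . . . . . . . . .
    . . . X X X . . . . .
    . . . . X X X X . . .
    . . . . . . . . . . .

Result: 27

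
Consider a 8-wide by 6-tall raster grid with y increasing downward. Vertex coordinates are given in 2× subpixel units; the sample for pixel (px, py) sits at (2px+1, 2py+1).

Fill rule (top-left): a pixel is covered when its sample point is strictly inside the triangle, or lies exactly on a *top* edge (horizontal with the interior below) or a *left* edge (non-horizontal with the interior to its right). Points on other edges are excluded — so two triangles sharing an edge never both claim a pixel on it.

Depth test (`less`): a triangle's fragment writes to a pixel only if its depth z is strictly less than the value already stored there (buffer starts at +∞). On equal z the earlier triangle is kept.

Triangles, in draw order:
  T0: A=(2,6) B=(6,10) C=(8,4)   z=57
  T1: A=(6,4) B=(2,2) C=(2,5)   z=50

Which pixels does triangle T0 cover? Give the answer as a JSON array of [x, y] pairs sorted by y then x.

T0:
  2·area = 32  (B↔C swapped to make it positive)
  edge (2, 6)→(8, 4): d=(6,-2) top-left  bias=+0
  edge (8, 4)→(6, 10): d=(-2,6) right/bottom  bias=-1
  edge (6, 10)→(2, 6): d=(-4,-4) top-left  bias=+0
    (4,0)@(9, 1): e=[-16,0,48] → ·  [on edge]
    (5,1)@(11, 3): e=[0,-16,48] → ·  [on edge]
    (0,2)@(1, 5): e=[-8,40,0] → ·  [on edge]
    (2,2)@(5, 5): e=[0,16,16] → #  [on edge]
    (3,2)@(7, 5): e=[4,4,24] → #
    (4,2)@(9, 5): e=[8,-8,32] → ·
    (1,3)@(3, 7): e=[8,24,0] → #  [on edge]
    (3,3)@(7, 7): e=[16,0,16] → ·  [on edge]
    (1,4)@(3, 9): e=[20,20,-8] → ·
    (2,4)@(5, 9): e=[24,8,0] → #  [on edge]
    (3,4)@(7, 9): e=[28,-4,8] → ·
    (2,5)@(5, 11): e=[36,4,-8] → ·
    (3,5)@(7, 11): e=[40,-8,0] → ·  [on edge]
  covered (5 px):
    · · · · · · · ·
    · · · · · · · ·
    · · # # · · · ·
    · # # · · · · ·
    · · # · · · · ·
    · · · · · · · ·
T1:
  2·area = 12  (B↔C swapped to make it positive)
  edge (6, 4)→(2, 5): d=(-4,1) right/bottom  bias=-1
  edge (2, 5)→(2, 2): d=(0,-3) top-left  bias=+0
  edge (2, 2)→(6, 4): d=(4,2) right/bottom  bias=-1
    (1,1)@(3, 3): e=[7,3,2] → #
    (2,1)@(5, 3): e=[5,9,-2] → ·
    (1,2)@(3, 5): e=[-1,3,10] → ·
  covered (1 px):
    · · · · · · · ·
    · # · · · · · ·
    · · · · · · · ·
    · · · · · · · ·
    · · · · · · · ·
    · · · · · · · ·

Final: [[2,2],[3,2],[1,3],[2,3],[2,4]]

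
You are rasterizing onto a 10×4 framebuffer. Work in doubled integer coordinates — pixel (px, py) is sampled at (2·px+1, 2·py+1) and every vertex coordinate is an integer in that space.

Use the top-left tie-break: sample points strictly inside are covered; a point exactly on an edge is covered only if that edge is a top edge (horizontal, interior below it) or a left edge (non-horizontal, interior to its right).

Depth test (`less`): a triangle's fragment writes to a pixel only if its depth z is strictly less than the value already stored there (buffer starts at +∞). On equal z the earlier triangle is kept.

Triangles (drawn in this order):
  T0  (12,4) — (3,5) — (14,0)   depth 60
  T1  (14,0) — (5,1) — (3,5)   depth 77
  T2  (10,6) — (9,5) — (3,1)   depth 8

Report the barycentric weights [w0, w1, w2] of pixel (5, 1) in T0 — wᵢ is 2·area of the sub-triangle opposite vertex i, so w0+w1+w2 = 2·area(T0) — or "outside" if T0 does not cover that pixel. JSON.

T0:
  2·area = 34
  edge (12, 4)→(3, 5): d=(-9,1) right/bottom  bias=-1
  edge (3, 5)→(14, 0): d=(11,-5) top-left  bias=+0
  edge (14, 0)→(12, 4): d=(-2,4) right/bottom  bias=-1
    (6,0)@(13, 1): e=[26,6,2] → X
    (7,0)@(15, 1): e=[24,16,-6] → .
    (4,1)@(9, 3): e=[12,8,14] → X
    (5,1)@(11, 3): e=[10,18,6] → X
    (6,1)@(13, 3): e=[8,28,-2] → .
    (1,2)@(3, 5): e=[0,0,34] → .  [on edge]
    (4,2)@(9, 5): e=[-6,30,10] → .
    (5,2)@(11, 5): e=[-8,40,2] → .
  covered (3 px):
    . . . . . . X . . .
    . . . . X X . . . .
    . . . . . . . . . .
    . . . . . . . . . .
T1:
  2·area = 34  (B↔C swapped to make it positive)
  edge (14, 0)→(3, 5): d=(-11,5) right/bottom  bias=-1
  edge (3, 5)→(5, 1): d=(2,-4) top-left  bias=+0
  edge (5, 1)→(14, 0): d=(9,-1) top-left  bias=+0
    (2,0)@(5, 1): e=[34,0,0] → X  [on edge]
    (3,0)@(7, 1): e=[24,8,2] → X
    (4,0)@(9, 1): e=[14,16,4] → X
    (5,0)@(11, 1): e=[4,24,6] → X
    (6,0)@(13, 1): e=[-6,32,8] → .
    (2,1)@(5, 3): e=[12,4,18] → X
    (4,1)@(9, 3): e=[-8,20,22] → .
    (5,1)@(11, 3): e=[-18,28,24] → .
    (1,2)@(3, 5): e=[0,0,34] → .  [on edge]
    (2,2)@(5, 5): e=[-10,8,36] → .
    (3,2)@(7, 5): e=[-20,16,38] → .
  covered (6 px):
    . . X X X X . . . .
    . . X X . . . . . .
    . . . . . . . . . .
    . . . . . . . . . .
T2:
  2·area = 2  (B↔C swapped to make it positive)
  edge (10, 6)→(3, 1): d=(-7,-5) top-left  bias=+0
  edge (3, 1)→(9, 5): d=(6,4) right/bottom  bias=-1
  edge (9, 5)→(10, 6): d=(1,1) right/bottom  bias=-1
    (1,0)@(3, 1): e=[0,0,2] → .  [on edge]
    (2,0)@(5, 1): e=[10,-8,0] → .  [on edge]
    (3,1)@(7, 3): e=[6,-4,0] → .  [on edge]
    (4,2)@(9, 5): e=[2,0,0] → .  [on edge]
    (5,3)@(11, 7): e=[-2,4,0] → .  [on edge]
  covered (0 px):
    . . . . . . . . . .
    . . . . . . . . . .
    . . . . . . . . . .
    . . . . . . . . . .

Final: [18,6,10]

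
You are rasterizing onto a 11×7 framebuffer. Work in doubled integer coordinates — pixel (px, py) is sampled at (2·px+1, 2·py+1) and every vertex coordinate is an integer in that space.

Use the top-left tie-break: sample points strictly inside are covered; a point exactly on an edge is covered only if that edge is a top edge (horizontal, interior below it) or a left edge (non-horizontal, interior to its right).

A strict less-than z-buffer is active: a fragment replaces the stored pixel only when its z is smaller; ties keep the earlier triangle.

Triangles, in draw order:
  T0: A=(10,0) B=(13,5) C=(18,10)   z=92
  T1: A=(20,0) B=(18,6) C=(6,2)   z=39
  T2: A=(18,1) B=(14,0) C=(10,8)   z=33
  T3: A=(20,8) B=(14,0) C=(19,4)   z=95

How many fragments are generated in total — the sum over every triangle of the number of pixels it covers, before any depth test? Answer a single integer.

T0:
  2·area = 10  (B↔C swapped to make it positive)
  edge (10, 0)→(18, 10): d=(8,10) right/bottom  bias=-1
  edge (18, 10)→(13, 5): d=(-5,-5) top-left  bias=+0
  edge (13, 5)→(10, 0): d=(-3,-5) top-left  bias=+0
    (4,0)@(9, 1): e=[18,0,-8] → ·  [on edge]
    (5,1)@(11, 3): e=[14,0,-4] → ·  [on edge]
    (6,2)@(13, 5): e=[10,0,0] → █  [on edge]
    (7,2)@(15, 5): e=[-10,10,10] → ·
    (6,3)@(13, 7): e=[26,-10,-6] → ·
    (7,3)@(15, 7): e=[6,0,4] → █  [on edge]
    (8,3)@(17, 7): e=[-14,10,14] → ·
    (7,4)@(15, 9): e=[22,-10,-2] → ·
    (8,4)@(17, 9): e=[2,0,8] → █  [on edge]
    (9,4)@(19, 9): e=[-18,10,18] → ·
    (8,5)@(17, 11): e=[18,-10,2] → ·
    (9,5)@(19, 11): e=[-2,0,12] → ·  [on edge]
    (10,6)@(21, 13): e=[-6,0,16] → ·  [on edge]
  covered (3 px):
    · · · · · · · · · · ·
    · · · · · · · · · · ·
    · · · · · · █ · · · ·
    · · · · · · · █ · · ·
    · · · · · · · · █ · ·
    · · · · · · · · · · ·
    · · · · · · · · · · ·
T1:
  2·area = 80
  edge (20, 0)→(18, 6): d=(-2,6) right/bottom  bias=-1
  edge (18, 6)→(6, 2): d=(-12,-4) top-left  bias=+0
  edge (6, 2)→(20, 0): d=(14,-2) top-left  bias=+0
    (1,0)@(3, 1): e=[100,0,-20] → ·  [on edge]
    (6,0)@(13, 1): e=[40,40,0] → █  [on edge]
    (7,0)@(15, 1): e=[28,48,4] → █
    (8,0)@(17, 1): e=[16,56,8] → █
    (9,0)@(19, 1): e=[4,64,12] → █
    (10,0)@(21, 1): e=[-8,72,16] → ·
    (4,1)@(9, 3): e=[60,0,20] → █  [on edge]
    (5,1)@(11, 3): e=[48,8,24] → █
    (9,1)@(19, 3): e=[0,40,40] → ·  [on edge]
    (4,2)@(9, 5): e=[56,-24,48] → ·
    (5,2)@(11, 5): e=[44,-16,52] → ·
    (6,2)@(13, 5): e=[32,-8,56] → ·
    (7,2)@(15, 5): e=[20,0,60] → █  [on edge]
    (10,3)@(21, 7): e=[-20,0,100] → ·  [on edge]
    (8,4)@(17, 9): e=[0,-40,120] → ·  [on edge]
  covered (11 px):
    · · · · · · █ █ █ █ ·
    · · · · █ █ █ █ █ · ·
    · · · · · · · █ █ · ·
    · · · · · · · · · · ·
    · · · · · · · · · · ·
    · · · · · · · · · · ·
    · · · · · · · · · · ·
T2:
  2·area = 36  (B↔C swapped to make it positive)
  edge (18, 1)→(10, 8): d=(-8,7) right/bottom  bias=-1
  edge (10, 8)→(14, 0): d=(4,-8) top-left  bias=+0
  edge (14, 0)→(18, 1): d=(4,1) right/bottom  bias=-1
    (7,0)@(15, 1): e=[21,12,3] → █
    (8,0)@(17, 1): e=[7,28,1] → █
    (9,0)@(19, 1): e=[-7,44,-1] → ·
    (6,1)@(13, 3): e=[19,4,13] → █
    (8,1)@(17, 3): e=[-9,36,9] → ·
    (6,2)@(13, 5): e=[3,12,21] → █
    (7,2)@(15, 5): e=[-11,28,19] → ·
    (5,3)@(11, 7): e=[1,4,31] → █
    (6,3)@(13, 7): e=[-13,20,29] → ·
    (5,4)@(11, 9): e=[-15,12,39] → ·
  covered (6 px):
    · · · · · · · █ █ · ·
    · · · · · · █ █ · · ·
    · · · · · · █ · · · ·
    · · · · · █ · · · · ·
    · · · · · · · · · · ·
    · · · · · · · · · · ·
    · · · · · · · · · · ·
T3:
  2·area = 16
  edge (20, 8)→(14, 0): d=(-6,-8) top-left  bias=+0
  edge (14, 0)→(19, 4): d=(5,4) right/bottom  bias=-1
  edge (19, 4)→(20, 8): d=(1,4) right/bottom  bias=-1
    (7,0)@(15, 1): e=[2,1,13] → █
    (8,0)@(17, 1): e=[18,-7,5] → ·
    (7,1)@(15, 3): e=[-10,11,15] → ·
    (8,1)@(17, 3): e=[6,3,7] → █
    (9,1)@(19, 3): e=[22,-5,-1] → ·
    (8,2)@(17, 5): e=[-6,13,9] → ·
    (9,2)@(19, 5): e=[10,5,1] → █
    (10,2)@(21, 5): e=[26,-3,-7] → ·
    (9,3)@(19, 7): e=[-2,15,3] → ·
  covered (3 px):
    · · · · · · · █ · · ·
    · · · · · · · · █ · ·
    · · · · · · · · · █ ·
    · · · · · · · · · · ·
    · · · · · · · · · · ·
    · · · · · · · · · · ·
    · · · · · · · · · · ·

Answer: 23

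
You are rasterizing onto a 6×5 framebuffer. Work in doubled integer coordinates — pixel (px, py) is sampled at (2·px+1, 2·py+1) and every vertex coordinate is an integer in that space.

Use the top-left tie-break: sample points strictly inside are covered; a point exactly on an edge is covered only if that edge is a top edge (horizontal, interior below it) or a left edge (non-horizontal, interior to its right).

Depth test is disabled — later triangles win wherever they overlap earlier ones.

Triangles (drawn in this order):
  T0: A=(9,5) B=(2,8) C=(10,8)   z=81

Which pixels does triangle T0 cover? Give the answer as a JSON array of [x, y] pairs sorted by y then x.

T0:
  2·area = 24  (B↔C swapped to make it positive)
  edge (9, 5)→(10, 8): d=(1,3) right/bottom  bias=-1
  edge (10, 8)→(2, 8): d=(-8,0) right/bottom  bias=-1
  edge (2, 8)→(9, 5): d=(7,-3) top-left  bias=+0
    (4,2)@(9, 5): e=[0,24,0] → ·  [on edge]
    (2,3)@(5, 7): e=[14,8,2] → #
    (3,3)@(7, 7): e=[8,8,8] → #
    (4,3)@(9, 7): e=[2,8,14] → #
    (5,3)@(11, 7): e=[-4,8,20] → ·
    (2,4)@(5, 9): e=[16,-8,16] → ·
    (3,4)@(7, 9): e=[10,-8,22] → ·
    (4,4)@(9, 9): e=[4,-8,28] → ·
  covered (3 px):
    · · · · · ·
    · · · · · ·
    · · · · · ·
    · · # # # ·
    · · · · · ·

Result: [[2,3],[3,3],[4,3]]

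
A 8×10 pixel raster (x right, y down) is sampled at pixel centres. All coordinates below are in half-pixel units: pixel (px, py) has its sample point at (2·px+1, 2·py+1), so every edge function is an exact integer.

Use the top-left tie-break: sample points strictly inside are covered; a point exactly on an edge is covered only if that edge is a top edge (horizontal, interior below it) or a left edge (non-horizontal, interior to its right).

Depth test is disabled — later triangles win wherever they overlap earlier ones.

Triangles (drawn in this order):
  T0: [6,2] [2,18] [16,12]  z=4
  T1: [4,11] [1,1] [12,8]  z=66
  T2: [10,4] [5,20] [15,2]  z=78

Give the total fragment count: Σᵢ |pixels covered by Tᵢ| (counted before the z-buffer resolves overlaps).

T0:
  2·area = 200  (B↔C swapped to make it positive)
  edge (6, 2)→(16, 12): d=(10,10) right/bottom  bias=-1
  edge (16, 12)→(2, 18): d=(-14,6) right/bottom  bias=-1
  edge (2, 18)→(6, 2): d=(4,-16) top-left  bias=+0
    (2,0)@(5, 1): e=[0,220,-20] → ·  [on edge]
    (3,1)@(7, 3): e=[0,180,20] → ·  [on edge]
    (3,2)@(7, 5): e=[20,152,28] → #
    (4,2)@(9, 5): e=[0,140,60] → ·  [on edge]
    (2,3)@(5, 7): e=[60,136,4] → #
    (4,3)@(9, 7): e=[20,112,68] → #
    (5,3)@(11, 7): e=[0,100,100] → ·  [on edge]
    (2,4)@(5, 9): e=[80,108,12] → #
    (5,4)@(11, 9): e=[20,72,108] → #
    (6,4)@(13, 9): e=[0,60,140] → ·  [on edge]
    (2,5)@(5, 11): e=[100,80,20] → #
    (6,5)@(13, 11): e=[20,32,148] → #
    (7,5)@(15, 11): e=[0,20,180] → ·  [on edge]
    (4,7)@(9, 15): e=[100,0,100] → ·  [on edge]
  covered (22 px):
    · · · · · · · ·
    · · · · · · · ·
    · · · # · · · ·
    · · # # # · · ·
    · · # # # # · ·
    · · # # # # # ·
    · · # # # # # ·
    · # # # · · · ·
    · # · · · · · ·
    · · · · · · · ·
T1:
  2·area = 89
  edge (4, 11)→(1, 1): d=(-3,-10) top-left  bias=+0
  edge (1, 1)→(12, 8): d=(11,7) right/bottom  bias=-1
  edge (12, 8)→(4, 11): d=(-8,3) right/bottom  bias=-1
    (0,0)@(1, 1): e=[0,0,89] → ·  [on edge]
    (1,1)@(3, 3): e=[14,8,67] → #
    (2,1)@(5, 3): e=[34,-6,61] → ·
    (1,2)@(3, 5): e=[8,30,51] → #
    (2,2)@(5, 5): e=[28,16,45] → #
    (3,2)@(7, 5): e=[48,2,39] → #
    (4,2)@(9, 5): e=[68,-12,33] → ·
    (1,3)@(3, 7): e=[2,52,35] → #
    (4,3)@(9, 7): e=[62,10,17] → #
    (5,3)@(11, 7): e=[82,-4,11] → ·
    (1,4)@(3, 9): e=[-4,74,19] → ·
    (2,4)@(5, 9): e=[16,60,13] → #
  covered (11 px):
    · · · · · · · ·
    · # · · · · · ·
    · # # # · · · ·
    · # # # # · · ·
    · · # # # · · ·
    · · · · · · · ·
    · · · · · · · ·
    · · · · · · · ·
    · · · · · · · ·
    · · · · · · · ·
T2:
  2·area = 70  (B↔C swapped to make it positive)
  edge (10, 4)→(15, 2): d=(5,-2) top-left  bias=+0
  edge (15, 2)→(5, 20): d=(-10,18) right/bottom  bias=-1
  edge (5, 20)→(10, 4): d=(5,-16) top-left  bias=+0
    (6,1)@(13, 3): e=[1,26,43] → #
    (7,1)@(15, 3): e=[5,-10,75] → ·
    (5,2)@(11, 5): e=[7,42,21] → #
    (7,2)@(15, 5): e=[15,-30,85] → ·
    (5,3)@(11, 7): e=[17,22,31] → #
    (6,3)@(13, 7): e=[21,-14,63] → ·
    (4,4)@(9, 9): e=[23,38,9] → #
    (6,4)@(13, 9): e=[31,-34,73] → ·
    (4,5)@(9, 11): e=[33,18,19] → #
    (5,5)@(11, 11): e=[37,-18,51] → ·
    (4,6)@(9, 13): e=[43,-2,29] → ·
    (3,7)@(7, 15): e=[49,14,7] → #
  covered (8 px):
    · · · · · · · ·
    · · · · · · # ·
    · · · · · # # ·
    · · · · · # · ·
    · · · · # # · ·
    · · · · # · · ·
    · · · · · · · ·
    · · · # · · · ·
    · · · · · · · ·
    · · · · · · · ·

Answer: 41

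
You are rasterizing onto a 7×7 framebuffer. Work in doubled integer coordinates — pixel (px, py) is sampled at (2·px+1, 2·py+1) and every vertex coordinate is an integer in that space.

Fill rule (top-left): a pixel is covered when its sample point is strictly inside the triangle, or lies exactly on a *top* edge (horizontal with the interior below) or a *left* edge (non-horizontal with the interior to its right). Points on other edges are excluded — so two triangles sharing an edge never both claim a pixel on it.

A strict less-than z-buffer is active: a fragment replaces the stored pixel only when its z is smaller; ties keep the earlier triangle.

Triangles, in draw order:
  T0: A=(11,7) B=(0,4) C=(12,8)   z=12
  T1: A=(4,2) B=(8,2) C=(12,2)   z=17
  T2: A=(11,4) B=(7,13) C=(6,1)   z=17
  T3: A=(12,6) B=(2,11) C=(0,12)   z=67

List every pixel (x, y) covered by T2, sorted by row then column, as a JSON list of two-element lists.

T0:
  2·area = 8  (B↔C swapped to make it positive)
  edge (11, 7)→(12, 8): d=(1,1) right/bottom  bias=-1
  edge (12, 8)→(0, 4): d=(-12,-4) top-left  bias=+0
  edge (0, 4)→(11, 7): d=(11,3) right/bottom  bias=-1
    (2,0)@(5, 1): e=[0,56,-48] → ·  [on edge]
    (3,1)@(7, 3): e=[0,40,-32] → ·  [on edge]
    (1,2)@(3, 5): e=[6,0,2] → █  [on edge]
    (2,2)@(5, 5): e=[4,8,-4] → ·
    (4,2)@(9, 5): e=[0,24,-16] → ·  [on edge]
    (1,3)@(3, 7): e=[8,-24,24] → ·
    (4,3)@(9, 7): e=[2,0,6] → █  [on edge]
    (5,3)@(11, 7): e=[0,8,0] → ·  [on edge]
    (4,4)@(9, 9): e=[4,-24,28] → ·
    (6,4)@(13, 9): e=[0,-8,16] → ·  [on edge]
  covered (2 px):
    · · · · · · ·
    · · · · · · ·
    · █ · · · · ·
    · · · · █ · ·
    · · · · · · ·
    · · · · · · ·
    · · · · · · ·
T1:
  degenerate (2·area = 0) — covers nothing
T2:
  2·area = 57
  edge (11, 4)→(7, 13): d=(-4,9) right/bottom  bias=-1
  edge (7, 13)→(6, 1): d=(-1,-12) top-left  bias=+0
  edge (6, 1)→(11, 4): d=(5,3) right/bottom  bias=-1
    (3,1)@(7, 3): e=[40,10,7] → █
    (4,1)@(9, 3): e=[22,34,1] → █
    (5,1)@(11, 3): e=[4,58,-5] → ·
    (3,2)@(7, 5): e=[32,8,17] → █
    (5,2)@(11, 5): e=[-4,56,5] → ·
    (3,3)@(7, 7): e=[24,6,27] → █
    (5,3)@(11, 7): e=[-12,54,15] → ·
    (3,4)@(7, 9): e=[16,4,37] → █
    (4,4)@(9, 9): e=[-2,28,31] → ·
    (3,5)@(7, 11): e=[8,2,47] → █
    (4,5)@(9, 11): e=[-10,26,41] → ·
    (3,6)@(7, 13): e=[0,0,57] → ·  [on edge]
  covered (8 px):
    · · · · · · ·
    · · · █ █ · ·
    · · · █ █ · ·
    · · · █ █ · ·
    · · · █ · · ·
    · · · █ · · ·
    · · · · · · ·
T3:
  degenerate (2·area = 0) — covers nothing

Result: [[3,1],[4,1],[3,2],[4,2],[3,3],[4,3],[3,4],[3,5]]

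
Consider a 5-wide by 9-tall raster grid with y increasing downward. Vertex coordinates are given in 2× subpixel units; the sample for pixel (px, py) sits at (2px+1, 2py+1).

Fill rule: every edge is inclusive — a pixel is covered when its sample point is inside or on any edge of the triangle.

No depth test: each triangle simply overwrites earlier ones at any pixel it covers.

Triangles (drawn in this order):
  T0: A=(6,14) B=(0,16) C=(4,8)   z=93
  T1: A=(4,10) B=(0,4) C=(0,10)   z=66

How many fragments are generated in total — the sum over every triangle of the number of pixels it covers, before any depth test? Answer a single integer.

T0:
  2·area = 40
  edge (6, 14)→(0, 16): d=(-6,2) inclusive
  edge (0, 16)→(4, 8): d=(4,-8) inclusive
  edge (4, 8)→(6, 14): d=(2,6) inclusive
    (1,2)@(3, 5): e=[60,-20,0] → ·  [on edge]
    (1,5)@(3, 11): e=[24,4,12] → █
    (2,5)@(5, 11): e=[20,20,0] → █  [on edge]
    (3,5)@(7, 11): e=[16,36,-12] → ·
    (1,6)@(3, 13): e=[12,12,16] → █
    (3,6)@(7, 13): e=[4,44,-8] → ·
    (4,6)@(9, 13): e=[0,60,-20] → ·  [on edge]
    (0,7)@(1, 15): e=[4,4,32] → █
    (1,7)@(3, 15): e=[0,20,20] → █  [on edge]
    (2,7)@(5, 15): e=[-4,36,8] → ·
    (0,8)@(1, 17): e=[-8,12,36] → ·
    (1,8)@(3, 17): e=[-12,28,24] → ·
    (3,8)@(7, 17): e=[-20,60,0] → ·  [on edge]
  covered (6 px):
    · · · · ·
    · · · · ·
    · · · · ·
    · · · · ·
    · · · · ·
    · █ █ · ·
    · █ █ · ·
    █ █ · · ·
    · · · · ·
T1:
  2·area = 24  (B↔C swapped to make it positive)
  edge (4, 10)→(0, 10): d=(-4,0) inclusive
  edge (0, 10)→(0, 4): d=(0,-6) inclusive
  edge (0, 4)→(4, 10): d=(4,6) inclusive
    (0,3)@(1, 7): e=[12,6,6] → █
    (1,3)@(3, 7): e=[12,18,-6] → ·
    (0,4)@(1, 9): e=[4,6,14] → █
    (1,4)@(3, 9): e=[4,18,2] → █
    (2,4)@(5, 9): e=[4,30,-10] → ·
    (0,5)@(1, 11): e=[-4,6,22] → ·
    (1,5)@(3, 11): e=[-4,18,10] → ·
  covered (3 px):
    · · · · ·
    · · · · ·
    · · · · ·
    █ · · · ·
    █ █ · · ·
    · · · · ·
    · · · · ·
    · · · · ·
    · · · · ·

Result: 9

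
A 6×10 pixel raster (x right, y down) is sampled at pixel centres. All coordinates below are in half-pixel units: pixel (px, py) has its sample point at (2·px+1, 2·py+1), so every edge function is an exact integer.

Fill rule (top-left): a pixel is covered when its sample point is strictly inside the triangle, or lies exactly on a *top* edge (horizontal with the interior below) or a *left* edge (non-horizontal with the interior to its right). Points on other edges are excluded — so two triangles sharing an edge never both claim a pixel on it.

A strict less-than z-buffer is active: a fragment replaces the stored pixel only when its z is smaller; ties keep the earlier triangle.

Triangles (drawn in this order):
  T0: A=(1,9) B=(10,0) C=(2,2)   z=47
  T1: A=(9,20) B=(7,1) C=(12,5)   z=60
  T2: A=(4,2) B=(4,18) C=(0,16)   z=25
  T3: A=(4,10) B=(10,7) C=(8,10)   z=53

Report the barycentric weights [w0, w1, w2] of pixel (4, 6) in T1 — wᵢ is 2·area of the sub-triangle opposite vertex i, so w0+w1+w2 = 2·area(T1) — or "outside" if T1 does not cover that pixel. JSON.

T0:
  2·area = 54  (B↔C swapped to make it positive)
  edge (1, 9)→(2, 2): d=(1,-7) top-left  bias=+0
  edge (2, 2)→(10, 0): d=(8,-2) top-left  bias=+0
  edge (10, 0)→(1, 9): d=(-9,9) right/bottom  bias=-1
    (3,0)@(7, 1): e=[34,2,18] → #
    (4,0)@(9, 1): e=[48,6,0] → ·  [on edge]
    (1,1)@(3, 3): e=[8,10,36] → #
    (2,1)@(5, 3): e=[22,14,18] → #
    (3,1)@(7, 3): e=[36,18,0] → ·  [on edge]
    (1,2)@(3, 5): e=[10,26,18] → #
    (2,2)@(5, 5): e=[24,30,0] → ·  [on edge]
    (1,3)@(3, 7): e=[12,42,0] → ·  [on edge]
    (0,4)@(1, 9): e=[0,54,0] → ·  [on edge]
  covered (4 px):
    · · · # · ·
    · # # · · ·
    · # · · · ·
    · · · · · ·
    · · · · · ·
    · · · · · ·
    · · · · · ·
    · · · · · ·
    · · · · · ·
    · · · · · ·
T1:
  2·area = 87
  edge (9, 20)→(7, 1): d=(-2,-19) top-left  bias=+0
  edge (7, 1)→(12, 5): d=(5,4) right/bottom  bias=-1
  edge (12, 5)→(9, 20): d=(-3,15) right/bottom  bias=-1
    (3,0)@(7, 1): e=[0,0,87] → ·  [on edge]
    (4,1)@(9, 3): e=[34,2,51] → #
    (5,1)@(11, 3): e=[72,-6,21] → ·
    (4,2)@(9, 5): e=[30,12,45] → #
    (5,2)@(11, 5): e=[68,4,15] → #
    (4,3)@(9, 7): e=[26,22,39] → #
    (4,4)@(9, 9): e=[22,32,33] → #
    (4,5)@(9, 11): e=[18,42,27] → #
    (5,5)@(11, 11): e=[56,34,-3] → ·
    (4,6)@(9, 13): e=[14,52,21] → #
    (5,6)@(11, 13): e=[52,44,-9] → ·
    (4,7)@(9, 15): e=[10,62,15] → #
  covered (12 px):
    · · · · · ·
    · · · · # ·
    · · · · # #
    · · · · # #
    · · · · # #
    · · · · # ·
    · · · · # ·
    · · · · # ·
    · · · · # ·
    · · · · # ·
T2:
  2·area = 64
  edge (4, 2)→(4, 18): d=(0,16) right/bottom  bias=-1
  edge (4, 18)→(0, 16): d=(-4,-2) top-left  bias=+0
  edge (0, 16)→(4, 2): d=(4,-14) top-left  bias=+0
    (1,3)@(3, 7): e=[16,42,6] → #
    (2,3)@(5, 7): e=[-16,46,34] → ·
    (1,4)@(3, 9): e=[16,34,14] → #
    (2,4)@(5, 9): e=[-16,38,42] → ·
    (1,5)@(3, 11): e=[16,26,22] → #
    (2,5)@(5, 11): e=[-16,30,50] → ·
    (0,6)@(1, 13): e=[48,14,2] → #
    (2,6)@(5, 13): e=[-16,22,58] → ·
    (0,7)@(1, 15): e=[48,6,10] → #
    (2,7)@(5, 15): e=[-16,14,66] → ·
    (0,8)@(1, 17): e=[48,-2,18] → ·
    (1,8)@(3, 17): e=[16,2,46] → #
  covered (8 px):
    · · · · · ·
    · · · · · ·
    · · · · · ·
    · # · · · ·
    · # · · · ·
    · # · · · ·
    # # · · · ·
    # # · · · ·
    · # · · · ·
    · · · · · ·
T3:
  2·area = 12
  edge (4, 10)→(10, 7): d=(6,-3) top-left  bias=+0
  edge (10, 7)→(8, 10): d=(-2,3) right/bottom  bias=-1
  edge (8, 10)→(4, 10): d=(-4,0) right/bottom  bias=-1
    (3,4)@(7, 9): e=[3,5,4] → #
    (4,4)@(9, 9): e=[9,-1,4] → ·
    (3,5)@(7, 11): e=[15,1,-4] → ·
  covered (1 px):
    · · · · · ·
    · · · · · ·
    · · · · · ·
    · · · · · ·
    · · · # · ·
    · · · · · ·
    · · · · · ·
    · · · · · ·
    · · · · · ·
    · · · · · ·

Answer: [52,21,14]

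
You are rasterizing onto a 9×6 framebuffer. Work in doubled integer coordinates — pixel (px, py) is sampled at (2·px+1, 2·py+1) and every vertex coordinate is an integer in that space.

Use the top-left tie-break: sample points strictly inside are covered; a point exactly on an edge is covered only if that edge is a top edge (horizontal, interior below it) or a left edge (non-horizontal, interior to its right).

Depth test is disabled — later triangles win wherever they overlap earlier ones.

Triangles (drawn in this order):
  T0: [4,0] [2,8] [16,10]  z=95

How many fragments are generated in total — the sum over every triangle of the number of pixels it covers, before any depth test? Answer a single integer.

T0:
  2·area = 116  (B↔C swapped to make it positive)
  edge (4, 0)→(16, 10): d=(12,10) right/bottom  bias=-1
  edge (16, 10)→(2, 8): d=(-14,-2) top-left  bias=+0
  edge (2, 8)→(4, 0): d=(2,-8) top-left  bias=+0
    (2,0)@(5, 1): e=[2,104,10] → #
    (3,0)@(7, 1): e=[-18,108,26] → ·
    (2,1)@(5, 3): e=[26,76,14] → #
    (3,1)@(7, 3): e=[6,80,30] → #
    (4,1)@(9, 3): e=[-14,84,46] → ·
    (1,2)@(3, 5): e=[70,44,2] → #
    (4,2)@(9, 5): e=[10,56,50] → #
    (5,2)@(11, 5): e=[-10,60,66] → ·
    (1,3)@(3, 7): e=[94,16,6] → #
    (5,3)@(11, 7): e=[14,32,70] → #
    (6,3)@(13, 7): e=[-6,36,86] → ·
    (1,4)@(3, 9): e=[118,-12,10] → ·
    (4,4)@(9, 9): e=[58,0,58] → #  [on edge]
  covered (15 px):
    · · # · · · · · ·
    · · # # · · · · ·
    · # # # # · · · ·
    · # # # # # · · ·
    · · · · # # # · ·
    · · · · · · · · ·

Result: 15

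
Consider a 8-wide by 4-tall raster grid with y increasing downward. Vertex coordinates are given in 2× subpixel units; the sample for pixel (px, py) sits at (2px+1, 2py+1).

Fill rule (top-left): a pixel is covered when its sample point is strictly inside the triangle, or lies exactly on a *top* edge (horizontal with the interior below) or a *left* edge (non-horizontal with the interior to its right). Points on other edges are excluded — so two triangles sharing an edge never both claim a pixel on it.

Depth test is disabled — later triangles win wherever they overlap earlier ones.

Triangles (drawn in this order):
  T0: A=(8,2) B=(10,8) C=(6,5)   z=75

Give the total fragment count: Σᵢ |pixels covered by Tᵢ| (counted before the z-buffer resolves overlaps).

T0:
  2·area = 18
  edge (8, 2)→(10, 8): d=(2,6) right/bottom  bias=-1
  edge (10, 8)→(6, 5): d=(-4,-3) top-left  bias=+0
  edge (6, 5)→(8, 2): d=(2,-3) top-left  bias=+0
    (3,2)@(7, 5): e=[12,3,3] → #
    (4,2)@(9, 5): e=[0,9,9] → ·  [on edge]
    (3,3)@(7, 7): e=[16,-5,7] → ·
    (4,3)@(9, 7): e=[4,1,13] → #
    (5,3)@(11, 7): e=[-8,7,19] → ·
  covered (2 px):
    · · · · · · · ·
    · · · · · · · ·
    · · · # · · · ·
    · · · · # · · ·

Answer: 2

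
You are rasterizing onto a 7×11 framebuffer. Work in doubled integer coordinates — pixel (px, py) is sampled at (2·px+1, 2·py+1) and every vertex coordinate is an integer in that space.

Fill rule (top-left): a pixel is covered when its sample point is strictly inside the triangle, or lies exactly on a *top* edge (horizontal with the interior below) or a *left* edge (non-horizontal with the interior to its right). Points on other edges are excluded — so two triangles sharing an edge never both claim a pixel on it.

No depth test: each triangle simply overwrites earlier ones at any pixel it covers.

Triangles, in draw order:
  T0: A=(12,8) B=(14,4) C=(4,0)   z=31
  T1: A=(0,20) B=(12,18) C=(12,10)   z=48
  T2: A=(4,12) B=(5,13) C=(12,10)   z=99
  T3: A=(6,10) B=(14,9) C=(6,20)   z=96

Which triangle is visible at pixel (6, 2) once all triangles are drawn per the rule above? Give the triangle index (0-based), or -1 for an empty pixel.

T0:
  2·area = 48  (B↔C swapped to make it positive)
  edge (12, 8)→(4, 0): d=(-8,-8) top-left  bias=+0
  edge (4, 0)→(14, 4): d=(10,4) right/bottom  bias=-1
  edge (14, 4)→(12, 8): d=(-2,4) right/bottom  bias=-1
    (2,0)@(5, 1): e=[0,6,42] → X  [on edge]
    (3,0)@(7, 1): e=[16,-2,34] → .
    (2,1)@(5, 3): e=[-16,26,38] → .
    (3,1)@(7, 3): e=[0,18,30] → X  [on edge]
    (4,1)@(9, 3): e=[16,10,22] → X
    (5,1)@(11, 3): e=[32,2,14] → X
    (6,1)@(13, 3): e=[48,-6,6] → .
    (3,2)@(7, 5): e=[-16,38,26] → .
    (4,2)@(9, 5): e=[0,30,18] → X  [on edge]
    (6,2)@(13, 5): e=[32,14,2] → X
    (4,3)@(9, 7): e=[-16,50,14] → .
    (5,3)@(11, 7): e=[0,42,6] → X  [on edge]
    (6,4)@(13, 9): e=[0,54,-6] → .  [on edge]
  covered (8 px):
    . . X . . . .
    . . . X X X .
    . . . . X X X
    . . . . . X .
    . . . . . . .
    . . . . . . .
    . . . . . . .
    . . . . . . .
    . . . . . . .
    . . . . . . .
    . . . . . . .
T1:
  2·area = 96  (B↔C swapped to make it positive)
  edge (0, 20)→(12, 10): d=(12,-10) top-left  bias=+0
  edge (12, 10)→(12, 18): d=(0,8) right/bottom  bias=-1
  edge (12, 18)→(0, 20): d=(-12,2) right/bottom  bias=-1
    (5,5)@(11, 11): e=[2,8,86] → X
    (6,5)@(13, 11): e=[22,-8,82] → .
    (4,6)@(9, 13): e=[6,24,66] → X
    (6,6)@(13, 13): e=[46,-8,58] → .
    (3,7)@(7, 15): e=[10,40,46] → X
    (6,7)@(13, 15): e=[70,-8,34] → .
    (2,8)@(5, 17): e=[14,56,26] → X
    (6,8)@(13, 17): e=[94,-8,10] → .
    (1,9)@(3, 19): e=[18,72,6] → X
    (3,9)@(7, 19): e=[58,40,-2] → .
    (4,9)@(9, 19): e=[78,24,-6] → .
    (5,9)@(11, 19): e=[98,8,-10] → .
  covered (12 px):
    . . . . . . .
    . . . . . . .
    . . . . . . .
    . . . . . . .
    . . . . . . .
    . . . . . X .
    . . . . X X .
    . . . X X X .
    . . X X X X .
    . X X . . . .
    . . . . . . .
T2:
  2·area = 10  (B↔C swapped to make it positive)
  edge (4, 12)→(12, 10): d=(8,-2) top-left  bias=+0
  edge (12, 10)→(5, 13): d=(-7,3) right/bottom  bias=-1
  edge (5, 13)→(4, 12): d=(-1,-1) top-left  bias=+0
    (0,4)@(1, 9): e=[-30,40,0] → .  [on edge]
    (1,5)@(3, 11): e=[-10,20,0] → .  [on edge]
    (4,5)@(9, 11): e=[2,2,6] → X
    (5,5)@(11, 11): e=[6,-4,8] → .
    (2,6)@(5, 13): e=[10,0,0] → .  [on edge]
    (4,6)@(9, 13): e=[18,-12,4] → .
    (3,7)@(7, 15): e=[30,-20,0] → .  [on edge]
    (4,8)@(9, 17): e=[50,-40,0] → .  [on edge]
    (5,9)@(11, 19): e=[70,-60,0] → .  [on edge]
    (6,10)@(13, 21): e=[90,-80,0] → .  [on edge]
  covered (1 px):
    . . . . . . .
    . . . . . . .
    . . . . . . .
    . . . . . . .
    . . . . . . .
    . . . . X . .
    . . . . . . .
    . . . . . . .
    . . . . . . .
    . . . . . . .
    . . . . . . .
T3:
  2·area = 80
  edge (6, 10)→(14, 9): d=(8,-1) top-left  bias=+0
  edge (14, 9)→(6, 20): d=(-8,11) right/bottom  bias=-1
  edge (6, 20)→(6, 10): d=(0,-10) top-left  bias=+0
    (3,5)@(7, 11): e=[9,61,10] → X
    (4,5)@(9, 11): e=[11,39,30] → X
    (5,5)@(11, 11): e=[13,17,50] → X
    (6,5)@(13, 11): e=[15,-5,70] → .
    (3,6)@(7, 13): e=[25,45,10] → X
    (6,6)@(13, 13): e=[31,-21,70] → .
    (3,7)@(7, 15): e=[41,29,10] → X
    (5,7)@(11, 15): e=[45,-15,50] → .
    (3,8)@(7, 17): e=[57,13,10] → X
    (4,8)@(9, 17): e=[59,-9,30] → .
    (3,9)@(7, 19): e=[73,-3,10] → .
  covered (9 px):
    . . . . . . .
    . . . . . . .
    . . . . . . .
    . . . . . . .
    . . . . . . .
    . . . X X X .
    . . . X X X .
    . . . X X . .
    . . . X . . .
    . . . . . . .
    . . . . . . .

Z-buffer (winner per pixel, '.' = empty):
  . . 0 . . . .
  . . . 0 0 0 .
  . . . . 0 0 0
  . . . . . 0 .
  . . . . . . .
  . . . 3 3 3 .
  . . . 3 3 3 .
  . . . 3 3 1 .
  . . 1 3 1 1 .
  . 1 1 . . . .
  . . . . . . .

Result: 0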